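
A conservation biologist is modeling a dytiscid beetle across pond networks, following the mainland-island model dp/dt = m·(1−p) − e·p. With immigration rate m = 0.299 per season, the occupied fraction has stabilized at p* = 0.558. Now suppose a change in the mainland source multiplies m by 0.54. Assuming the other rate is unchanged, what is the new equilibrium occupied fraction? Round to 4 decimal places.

0.4054

Balance m(1−p*) = e·p* gives e = m(1−p*)/p* = 0.299×0.44200/0.55800 = 0.23684.
New p* = m/(m+e) = 0.16146/(0.16146+0.23684) = 0.40537.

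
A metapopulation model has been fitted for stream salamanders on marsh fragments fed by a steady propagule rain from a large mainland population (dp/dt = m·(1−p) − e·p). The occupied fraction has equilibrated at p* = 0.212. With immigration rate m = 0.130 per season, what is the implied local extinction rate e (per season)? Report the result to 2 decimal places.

0.48

At equilibrium m(1−p*) = e·p*, so e = m(1−p*)/p*.
e = 0.130 × 0.7880 / 0.212 = 0.4832.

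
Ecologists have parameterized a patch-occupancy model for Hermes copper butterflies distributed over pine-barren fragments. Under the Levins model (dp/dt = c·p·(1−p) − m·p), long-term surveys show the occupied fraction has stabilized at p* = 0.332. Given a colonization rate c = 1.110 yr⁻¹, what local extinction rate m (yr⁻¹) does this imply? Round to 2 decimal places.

0.74

At equilibrium c(1−p*) = m.
m = 1.110 × (1 − 0.332) = 1.110 × 0.6680 = 0.7415.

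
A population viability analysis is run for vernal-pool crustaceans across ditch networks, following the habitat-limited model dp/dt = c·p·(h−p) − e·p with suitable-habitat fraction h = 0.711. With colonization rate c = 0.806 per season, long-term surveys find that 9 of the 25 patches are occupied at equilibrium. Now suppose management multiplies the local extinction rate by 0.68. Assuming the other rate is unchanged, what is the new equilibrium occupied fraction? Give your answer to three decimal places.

0.472

Observed p* = 9/25 = 0.36000.
Balance c(h−p*) = e gives e = 0.806×(0.711 − 0.36000) = 0.28291.
New p* = 0.711 − e/c = 0.711 − 0.19238/0.80600 = 0.47232.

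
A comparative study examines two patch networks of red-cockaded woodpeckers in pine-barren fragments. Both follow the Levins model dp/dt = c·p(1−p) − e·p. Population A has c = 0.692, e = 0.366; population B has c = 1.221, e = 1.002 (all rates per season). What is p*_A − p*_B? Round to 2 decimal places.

A: p*_A = 1 − 0.366/0.692 = 0.4711.
B: p*_B = 1 − 1.002/1.221 = 0.1794.
p*_A − p*_B = 0.4711 − 0.1794 = 0.2917.

0.29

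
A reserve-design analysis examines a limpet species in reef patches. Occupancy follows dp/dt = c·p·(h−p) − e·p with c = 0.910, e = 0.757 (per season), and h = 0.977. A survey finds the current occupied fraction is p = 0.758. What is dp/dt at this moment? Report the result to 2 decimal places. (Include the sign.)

-0.42

Colonization term: c·p·(h−p) = 0.910×0.758×0.2190 = 0.15106.
Extinction term: e·p = 0.57381.
dp/dt = 0.15106 − 0.57381 = -0.42274.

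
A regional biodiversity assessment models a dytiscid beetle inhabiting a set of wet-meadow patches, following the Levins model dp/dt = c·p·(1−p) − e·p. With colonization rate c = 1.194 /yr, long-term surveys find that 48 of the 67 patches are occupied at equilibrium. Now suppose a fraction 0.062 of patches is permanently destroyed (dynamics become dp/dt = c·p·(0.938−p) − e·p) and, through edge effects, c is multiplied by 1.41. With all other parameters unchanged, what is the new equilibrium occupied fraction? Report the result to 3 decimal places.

Observed p* = 48/67 = 0.71642.
Balance c(1−p*) = e gives e = 1.194×(1 − 0.71642) = 0.33859.
New p* = 0.938 − e/c = 0.938 − 0.33859/1.68354 = 0.73688.

0.737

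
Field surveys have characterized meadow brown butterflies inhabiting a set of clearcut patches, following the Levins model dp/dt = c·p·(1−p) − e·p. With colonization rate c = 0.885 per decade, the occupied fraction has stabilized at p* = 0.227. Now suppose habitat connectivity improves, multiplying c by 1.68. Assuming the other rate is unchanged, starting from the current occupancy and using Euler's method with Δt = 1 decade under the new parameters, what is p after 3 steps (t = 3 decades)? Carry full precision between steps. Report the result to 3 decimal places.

0.503

Balance c(1−p*) = e gives e = 0.885×(1 − 0.22700) = 0.68411.
Starting from p₀ = 0.22700; update p ← p + (dp/dt)·Δt with the new parameters.
step 1: Δp = +0.10560, p = 0.33260
step 2: Δp = +0.10250, p = 0.43510
step 3: Δp = +0.06778, p = 0.50288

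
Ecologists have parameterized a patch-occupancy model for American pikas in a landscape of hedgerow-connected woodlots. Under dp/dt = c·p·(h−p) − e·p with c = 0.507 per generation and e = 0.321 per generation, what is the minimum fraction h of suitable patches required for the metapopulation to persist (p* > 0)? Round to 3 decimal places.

p* = h − e/c is positive only when h > e/c.
h_min = e/c = 0.321/0.507 = 0.6331.

0.633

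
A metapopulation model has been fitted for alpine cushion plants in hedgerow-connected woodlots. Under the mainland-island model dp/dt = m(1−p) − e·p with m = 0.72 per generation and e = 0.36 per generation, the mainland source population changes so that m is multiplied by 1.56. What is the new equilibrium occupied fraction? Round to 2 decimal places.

0.76

Before: p* = 0.72/(0.72+0.36) = 0.6667.
After: m = 1.1232, e = 0.36; p* = 1.1232/1.4832 = 0.7573.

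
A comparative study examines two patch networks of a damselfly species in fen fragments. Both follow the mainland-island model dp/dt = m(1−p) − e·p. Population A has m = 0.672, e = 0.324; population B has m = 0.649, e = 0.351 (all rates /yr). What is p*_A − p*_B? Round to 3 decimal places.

A: p*_A = m/(m+e) = 0.672/0.9960 = 0.6747.
B: p*_B = 0.649/1.0000 = 0.6490.
p*_A − p*_B = 0.6747 − 0.6490 = 0.0257.

0.026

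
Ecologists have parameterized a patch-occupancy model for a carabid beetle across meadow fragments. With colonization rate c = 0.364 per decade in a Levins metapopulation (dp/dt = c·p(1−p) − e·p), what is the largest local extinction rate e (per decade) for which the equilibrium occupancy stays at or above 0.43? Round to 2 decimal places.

1 − e/c ≥ 0.43 ⇒ e ≤ c(1 − 0.43) = 0.364 × 0.5700.
e_max = 0.2075.

0.21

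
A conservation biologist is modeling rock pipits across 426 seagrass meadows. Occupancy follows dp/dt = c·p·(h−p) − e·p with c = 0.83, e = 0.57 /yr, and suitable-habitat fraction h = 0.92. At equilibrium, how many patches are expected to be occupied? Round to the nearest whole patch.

p* = h − e/c = 0.92 − 0.6867 = 0.2333.
Expected occupied patches = N × p* = 426 × 0.2333 = 99.37 ≈ 99.

99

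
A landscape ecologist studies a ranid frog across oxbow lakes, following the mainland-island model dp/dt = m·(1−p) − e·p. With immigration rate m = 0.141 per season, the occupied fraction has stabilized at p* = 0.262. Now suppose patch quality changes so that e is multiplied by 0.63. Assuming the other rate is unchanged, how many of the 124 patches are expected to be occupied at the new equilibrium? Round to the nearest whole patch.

Balance m(1−p*) = e·p* gives e = m(1−p*)/p* = 0.141×0.73800/0.26200 = 0.39717.
New p* = m/(m+e) = 0.14100/(0.14100+0.25022) = 0.36041.
Expected occupied = 124 × 0.36041 = 44.69 ≈ 45.

45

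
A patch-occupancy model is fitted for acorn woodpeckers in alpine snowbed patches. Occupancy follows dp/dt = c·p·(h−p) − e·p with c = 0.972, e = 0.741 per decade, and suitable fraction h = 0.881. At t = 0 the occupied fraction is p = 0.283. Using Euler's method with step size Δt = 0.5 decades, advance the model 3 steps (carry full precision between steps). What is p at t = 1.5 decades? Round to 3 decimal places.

0.228

Update rule: p ← p + [c·p·(h−p) − e·p]·Δt with Δt = 0.5.
  1  |  dp/dt·Δt = -0.022604  |  p_1 = 0.260396
  2  |  dp/dt·Δt = -0.017938  |  p_2 = 0.242458
  3  |  dp/dt·Δt = -0.014588  |  p_3 = 0.227870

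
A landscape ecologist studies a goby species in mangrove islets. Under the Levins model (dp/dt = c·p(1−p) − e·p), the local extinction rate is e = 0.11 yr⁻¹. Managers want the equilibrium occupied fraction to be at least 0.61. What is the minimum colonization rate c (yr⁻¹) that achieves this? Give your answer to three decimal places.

p* = 1 − e/c ≥ 0.61 requires e/c ≤ 0.3900, i.e. c ≥ e/0.3900.
c_min = 0.11/0.3900 = 0.2821.

0.282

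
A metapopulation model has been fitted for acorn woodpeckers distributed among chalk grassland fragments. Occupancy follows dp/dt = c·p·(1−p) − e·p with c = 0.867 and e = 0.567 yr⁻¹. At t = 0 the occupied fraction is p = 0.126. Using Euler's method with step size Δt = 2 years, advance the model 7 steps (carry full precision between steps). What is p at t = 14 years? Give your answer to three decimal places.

0.343

Update rule: p ← p + [c·p·(1−p) − e·p]·Δt with Δt = 2.
p: 0.12600 → 0.17407  (Δp = +0.04807)
p: 0.17407 → 0.22597  (Δp = +0.05190)
p: 0.22597 → 0.27301  (Δp = +0.04704)
p: 0.27301 → 0.30757  (Δp = +0.03456)
p: 0.30757 → 0.32808  (Δp = +0.02050)
p: 0.32808 → 0.33829  (Δp = +0.01021)
p: 0.33829 → 0.34282  (Δp = +0.00454)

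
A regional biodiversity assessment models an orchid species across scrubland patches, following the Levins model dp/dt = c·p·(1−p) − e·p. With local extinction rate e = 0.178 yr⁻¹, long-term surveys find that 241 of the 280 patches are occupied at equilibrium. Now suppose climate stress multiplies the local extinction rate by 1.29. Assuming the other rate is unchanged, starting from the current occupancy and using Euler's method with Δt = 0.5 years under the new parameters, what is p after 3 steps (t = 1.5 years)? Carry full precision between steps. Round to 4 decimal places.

0.8243

Observed p* = 241/280 = 0.86071.
Balance c(1−p*) = e gives c = e/(1 − 0.86071) = 0.178/0.13929 = 1.27795.
Starting from p₀ = 0.86071; update p ← p + (dp/dt)·Δt with the new parameters.
step 1: Δp = -0.02222, p = 0.83850
step 2: Δp = -0.00974, p = 0.82876
step 3: Δp = -0.00447, p = 0.82429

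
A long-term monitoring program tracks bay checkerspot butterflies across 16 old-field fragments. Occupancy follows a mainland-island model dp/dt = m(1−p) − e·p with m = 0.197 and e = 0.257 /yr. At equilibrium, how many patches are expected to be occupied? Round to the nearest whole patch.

p* = m/(m+e) = 0.197/0.4540 = 0.4339.
Expected occupied patches = N × p* = 16 × 0.4339 = 6.94 ≈ 7.

7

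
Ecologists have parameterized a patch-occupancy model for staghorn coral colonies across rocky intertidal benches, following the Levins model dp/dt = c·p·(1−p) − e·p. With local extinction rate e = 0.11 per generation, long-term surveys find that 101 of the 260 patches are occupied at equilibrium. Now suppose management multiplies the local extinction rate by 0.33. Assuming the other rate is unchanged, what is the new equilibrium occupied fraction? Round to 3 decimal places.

Observed p* = 101/260 = 0.38846.
Balance c(1−p*) = e gives c = e/(1 − 0.38846) = 0.11/0.61154 = 0.17987.
New p* = 1 − e/c = 1 − 0.03630/0.17987 = 0.79819.

0.798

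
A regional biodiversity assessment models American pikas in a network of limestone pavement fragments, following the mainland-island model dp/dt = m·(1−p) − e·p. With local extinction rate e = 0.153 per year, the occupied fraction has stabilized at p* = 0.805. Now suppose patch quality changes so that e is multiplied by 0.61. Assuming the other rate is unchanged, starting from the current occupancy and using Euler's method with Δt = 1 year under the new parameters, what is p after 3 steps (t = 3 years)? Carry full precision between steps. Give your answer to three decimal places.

0.870

Balance m(1−p*) = e·p* gives m = e·p*/(1−p*) = 0.153×0.80500/0.19500 = 0.63162.
Starting from p₀ = 0.80500; update p ← p + (dp/dt)·Δt with the new parameters.
  1  |  dp/dt·Δt = +0.048034  |  p_1 = 0.853034
  2  |  dp/dt·Δt = +0.013212  |  p_2 = 0.866246
  3  |  dp/dt·Δt = +0.003634  |  p_3 = 0.869880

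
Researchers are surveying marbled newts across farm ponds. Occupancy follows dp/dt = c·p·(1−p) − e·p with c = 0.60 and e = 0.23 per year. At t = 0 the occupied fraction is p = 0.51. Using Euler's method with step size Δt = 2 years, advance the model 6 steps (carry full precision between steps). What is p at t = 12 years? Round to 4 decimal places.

Update rule: p ← p + [c·p·(1−p) − e·p]·Δt with Δt = 2.
  1  |  dp/dt·Δt = +0.065280  |  p_1 = 0.575280
  2  |  dp/dt·Δt = +0.028571  |  p_2 = 0.603851
  3  |  dp/dt·Δt = +0.009287  |  p_3 = 0.613137
  4  |  dp/dt·Δt = +0.002597  |  p_4 = 0.615734
  5  |  dp/dt·Δt = +0.000689  |  p_5 = 0.616423
  6  |  dp/dt·Δt = +0.000180  |  p_6 = 0.616603

0.6166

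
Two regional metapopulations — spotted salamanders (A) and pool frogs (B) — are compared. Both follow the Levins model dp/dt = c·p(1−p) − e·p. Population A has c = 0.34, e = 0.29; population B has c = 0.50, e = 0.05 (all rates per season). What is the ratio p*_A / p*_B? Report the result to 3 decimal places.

0.163

A: p*_A = 1 − 0.29/0.34 = 0.1471.
B: p*_B = 1 − 0.05/0.50 = 0.9000.
p*_A / p*_B = 0.1471/0.9000 = 0.1634.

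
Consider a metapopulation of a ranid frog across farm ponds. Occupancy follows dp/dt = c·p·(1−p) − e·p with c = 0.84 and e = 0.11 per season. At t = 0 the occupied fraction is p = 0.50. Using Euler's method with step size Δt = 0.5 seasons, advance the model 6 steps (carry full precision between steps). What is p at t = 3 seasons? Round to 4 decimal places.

Update rule: p ← p + [c·p·(1−p) − e·p]·Δt with Δt = 0.5.
p: 0.50000 → 0.57750  (Δp = +0.07750)
p: 0.57750 → 0.64821  (Δp = +0.07071)
p: 0.64821 → 0.70834  (Δp = +0.06012)
p: 0.70834 → 0.75615  (Δp = +0.04781)
p: 0.75615 → 0.79200  (Δp = +0.03585)
p: 0.79200 → 0.81763  (Δp = +0.02563)

0.8176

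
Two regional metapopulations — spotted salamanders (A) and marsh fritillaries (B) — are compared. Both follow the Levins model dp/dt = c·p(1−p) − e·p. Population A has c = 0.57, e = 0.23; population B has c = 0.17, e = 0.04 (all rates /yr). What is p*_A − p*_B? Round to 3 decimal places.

A: p*_A = 1 − 0.23/0.57 = 0.5965.
B: p*_B = 1 − 0.04/0.17 = 0.7647.
p*_A − p*_B = 0.5965 − 0.7647 = -0.1682.

-0.168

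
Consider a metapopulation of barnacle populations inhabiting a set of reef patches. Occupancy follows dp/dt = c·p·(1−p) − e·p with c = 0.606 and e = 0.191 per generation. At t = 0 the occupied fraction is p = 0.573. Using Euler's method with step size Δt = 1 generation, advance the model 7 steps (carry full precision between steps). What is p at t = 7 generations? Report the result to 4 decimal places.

0.6813

Update rule: p ← p + [c·p·(1−p) − e·p]·Δt with Δt = 1.
t = 1: p = 0.57300 + (+0.03883) = 0.61183
t = 2: p = 0.61183 + (+0.02706) = 0.63889
t = 3: p = 0.63889 + (+0.01778) = 0.65667
t = 4: p = 0.65667 + (+0.01120) = 0.66787
t = 5: p = 0.66787 + (+0.00686) = 0.67473
t = 6: p = 0.67473 + (+0.00412) = 0.67886
t = 7: p = 0.67886 + (+0.00245) = 0.68131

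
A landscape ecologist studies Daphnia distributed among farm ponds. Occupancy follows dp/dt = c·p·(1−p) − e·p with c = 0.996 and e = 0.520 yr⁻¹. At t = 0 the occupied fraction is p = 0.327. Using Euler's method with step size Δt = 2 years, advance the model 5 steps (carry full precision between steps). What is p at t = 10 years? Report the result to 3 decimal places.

Update rule: p ← p + [c·p·(1−p) − e·p]·Δt with Δt = 2.
  1  |  dp/dt·Δt = +0.098301  |  p_1 = 0.425301
  2  |  dp/dt·Δt = +0.044571  |  p_2 = 0.469873
  3  |  dp/dt·Δt = +0.007524  |  p_3 = 0.477397
  4  |  dp/dt·Δt = +0.000489  |  p_4 = 0.477886
  5  |  dp/dt·Δt = +0.000024  |  p_5 = 0.477910

0.478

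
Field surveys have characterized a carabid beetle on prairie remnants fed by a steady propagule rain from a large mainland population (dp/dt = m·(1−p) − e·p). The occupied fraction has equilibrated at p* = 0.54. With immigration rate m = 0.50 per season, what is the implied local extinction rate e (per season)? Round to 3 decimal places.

0.426

At equilibrium m(1−p*) = e·p*, so e = m(1−p*)/p*.
e = 0.50 × 0.4600 / 0.54 = 0.4259.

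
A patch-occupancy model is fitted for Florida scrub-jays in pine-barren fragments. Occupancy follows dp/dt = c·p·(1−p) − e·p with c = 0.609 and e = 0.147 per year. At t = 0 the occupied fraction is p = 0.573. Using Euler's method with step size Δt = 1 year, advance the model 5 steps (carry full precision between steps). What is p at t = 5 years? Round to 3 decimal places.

Update rule: p ← p + [c·p·(1−p) − e·p]·Δt with Δt = 1.
step 1: Δp = +0.06477, p = 0.63777
step 2: Δp = +0.04694, p = 0.68471
step 3: Δp = +0.03082, p = 0.71553
step 4: Δp = +0.01878, p = 0.73431
step 5: Δp = +0.01087, p = 0.74518

0.745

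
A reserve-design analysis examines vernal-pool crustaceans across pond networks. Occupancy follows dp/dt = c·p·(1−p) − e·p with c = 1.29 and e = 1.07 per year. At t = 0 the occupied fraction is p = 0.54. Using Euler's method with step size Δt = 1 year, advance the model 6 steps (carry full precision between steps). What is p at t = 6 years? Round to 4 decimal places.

Update rule: p ← p + [c·p·(1−p) − e·p]·Δt with Δt = 1.
  1  |  dp/dt·Δt = -0.257364  |  p_1 = 0.282636
  2  |  dp/dt·Δt = -0.040869  |  p_2 = 0.241767
  3  |  dp/dt·Δt = -0.022213  |  p_3 = 0.219553
  4  |  dp/dt·Δt = -0.013881  |  p_4 = 0.205672
  5  |  dp/dt·Δt = -0.009321  |  p_5 = 0.196352
  6  |  dp/dt·Δt = -0.006537  |  p_6 = 0.189815

0.1898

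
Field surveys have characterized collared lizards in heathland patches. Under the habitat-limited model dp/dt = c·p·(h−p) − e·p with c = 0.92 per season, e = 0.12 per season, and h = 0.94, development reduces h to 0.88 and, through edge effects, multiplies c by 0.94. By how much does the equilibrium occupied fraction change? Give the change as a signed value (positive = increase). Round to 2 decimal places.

Before: p* = h − e/c = 0.94 − 0.12/0.92 = 0.94 − 0.1304 = 0.8096.
After: c = 0.8648, e = 0.12, h = 0.88; p* = 0.88 − 0.12/0.8648 = 0.7412.
Δp* = 0.7412 − 0.8096 = -0.0683.

-0.07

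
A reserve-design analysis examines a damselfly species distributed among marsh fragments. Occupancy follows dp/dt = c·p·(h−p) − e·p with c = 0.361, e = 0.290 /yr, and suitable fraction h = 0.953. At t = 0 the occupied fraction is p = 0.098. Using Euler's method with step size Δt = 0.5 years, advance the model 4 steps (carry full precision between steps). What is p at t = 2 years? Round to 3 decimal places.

Update rule: p ← p + [c·p·(h−p) − e·p]·Δt with Δt = 0.5.
step 1: Δp = +0.00091, p = 0.09891
step 2: Δp = +0.00091, p = 0.09982
step 3: Δp = +0.00090, p = 0.10072
step 4: Δp = +0.00089, p = 0.10161

0.102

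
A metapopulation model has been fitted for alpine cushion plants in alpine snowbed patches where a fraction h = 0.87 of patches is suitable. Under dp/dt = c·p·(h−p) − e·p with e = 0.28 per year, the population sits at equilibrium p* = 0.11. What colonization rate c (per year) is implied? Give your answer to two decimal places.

0.37

At equilibrium c(h−p*) = e, so c = e/(h−p*).
c = 0.28/(0.87 − 0.11) = 0.28/0.7600 = 0.3684.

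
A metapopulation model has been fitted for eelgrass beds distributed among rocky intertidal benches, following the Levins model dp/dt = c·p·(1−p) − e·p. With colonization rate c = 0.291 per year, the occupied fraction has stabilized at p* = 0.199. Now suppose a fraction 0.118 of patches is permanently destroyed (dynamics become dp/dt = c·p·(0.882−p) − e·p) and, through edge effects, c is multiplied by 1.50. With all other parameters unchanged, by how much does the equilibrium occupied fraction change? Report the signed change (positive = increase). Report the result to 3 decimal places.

0.149

Balance c(1−p*) = e gives e = 0.291×(1 − 0.19900) = 0.23309.
New p* = 0.882 − e/c = 0.882 − 0.23309/0.43650 = 0.34800.
Δp* = 0.34800 − 0.19900 = +0.14900.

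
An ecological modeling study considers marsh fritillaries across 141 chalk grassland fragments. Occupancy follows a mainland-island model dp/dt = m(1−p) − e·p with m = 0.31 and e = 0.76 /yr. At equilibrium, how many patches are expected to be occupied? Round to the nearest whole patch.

p* = m/(m+e) = 0.31/1.0700 = 0.2897.
Expected occupied patches = N × p* = 141 × 0.2897 = 40.85 ≈ 41.

41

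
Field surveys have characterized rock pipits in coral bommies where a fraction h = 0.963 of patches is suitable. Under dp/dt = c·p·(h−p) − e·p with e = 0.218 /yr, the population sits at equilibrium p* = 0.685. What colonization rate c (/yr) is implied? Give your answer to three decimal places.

At equilibrium c(h−p*) = e, so c = e/(h−p*).
c = 0.218/(0.963 − 0.685) = 0.218/0.2780 = 0.7842.

0.784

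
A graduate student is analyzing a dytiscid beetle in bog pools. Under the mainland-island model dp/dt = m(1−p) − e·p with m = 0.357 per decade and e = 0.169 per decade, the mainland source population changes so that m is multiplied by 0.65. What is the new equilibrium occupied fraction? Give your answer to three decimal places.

Before: p* = 0.357/(0.357+0.169) = 0.6787.
After: m = 0.23205, e = 0.169; p* = 0.23205/0.4011 = 0.5786.

0.579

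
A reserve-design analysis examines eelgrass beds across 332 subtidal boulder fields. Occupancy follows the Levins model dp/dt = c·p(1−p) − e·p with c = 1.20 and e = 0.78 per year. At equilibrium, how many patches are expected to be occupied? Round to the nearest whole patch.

116

p* = 1 − e/c = 1 − 0.78/1.20 = 0.3500.
Expected occupied patches = N × p* = 332 × 0.3500 = 116.20 ≈ 116.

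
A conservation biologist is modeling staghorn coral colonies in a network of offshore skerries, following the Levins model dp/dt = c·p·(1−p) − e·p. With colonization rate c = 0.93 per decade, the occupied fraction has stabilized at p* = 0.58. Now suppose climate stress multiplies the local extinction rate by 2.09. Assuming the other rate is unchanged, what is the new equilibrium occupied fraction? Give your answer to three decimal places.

0.122

Balance c(1−p*) = e gives e = 0.93×(1 − 0.58000) = 0.39060.
New p* = 1 − e/c = 1 − 0.81635/0.93000 = 0.12220.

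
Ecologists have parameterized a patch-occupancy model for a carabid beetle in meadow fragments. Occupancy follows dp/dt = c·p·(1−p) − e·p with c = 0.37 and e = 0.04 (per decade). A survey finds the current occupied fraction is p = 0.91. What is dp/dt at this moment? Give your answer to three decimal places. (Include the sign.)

Colonization term: c·p·(1−p) = 0.37×0.91×0.0900 = 0.03030.
Extinction term: e·p = 0.03640.
dp/dt = 0.03030 − 0.03640 = -0.00610.

-0.006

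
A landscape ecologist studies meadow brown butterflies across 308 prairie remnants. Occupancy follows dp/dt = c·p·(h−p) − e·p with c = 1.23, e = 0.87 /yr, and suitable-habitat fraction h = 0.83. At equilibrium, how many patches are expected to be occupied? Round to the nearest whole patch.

38

p* = h − e/c = 0.83 − 0.7073 = 0.1227.
Expected occupied patches = N × p* = 308 × 0.1227 = 37.79 ≈ 38.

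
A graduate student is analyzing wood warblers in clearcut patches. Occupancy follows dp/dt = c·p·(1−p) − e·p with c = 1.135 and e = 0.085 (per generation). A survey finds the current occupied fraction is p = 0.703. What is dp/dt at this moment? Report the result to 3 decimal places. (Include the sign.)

Colonization term: c·p·(1−p) = 1.135×0.703×0.2970 = 0.23698.
Extinction term: e·p = 0.05976.
dp/dt = 0.23698 − 0.05976 = 0.17722.

0.177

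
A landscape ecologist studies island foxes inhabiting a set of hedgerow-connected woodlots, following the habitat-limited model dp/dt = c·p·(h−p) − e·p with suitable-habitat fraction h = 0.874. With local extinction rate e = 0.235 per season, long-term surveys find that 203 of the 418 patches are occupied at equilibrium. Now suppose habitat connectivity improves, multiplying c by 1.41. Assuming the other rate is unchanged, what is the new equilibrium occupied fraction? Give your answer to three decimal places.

0.599

Observed p* = 203/418 = 0.48565.
Balance c(h−p*) = e gives c = e/(0.874 − 0.48565) = 0.235/0.38835 = 0.60512.
New p* = 0.874 − e/c = 0.874 − 0.23500/0.85322 = 0.59857.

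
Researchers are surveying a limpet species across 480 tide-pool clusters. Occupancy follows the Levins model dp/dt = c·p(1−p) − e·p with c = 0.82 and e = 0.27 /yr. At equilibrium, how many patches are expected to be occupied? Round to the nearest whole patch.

p* = 1 − e/c = 1 − 0.27/0.82 = 0.6707.
Expected occupied patches = N × p* = 480 × 0.6707 = 321.95 ≈ 322.

322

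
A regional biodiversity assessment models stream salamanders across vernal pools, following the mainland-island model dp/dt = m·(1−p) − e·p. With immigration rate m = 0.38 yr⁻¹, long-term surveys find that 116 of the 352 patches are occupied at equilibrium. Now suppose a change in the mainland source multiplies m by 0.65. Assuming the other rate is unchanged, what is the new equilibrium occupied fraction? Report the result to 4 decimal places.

0.2421

Observed p* = 116/352 = 0.32955.
Balance m(1−p*) = e·p* gives e = m(1−p*)/p* = 0.38×0.67045/0.32955 = 0.77309.
New p* = m/(m+e) = 0.24700/(0.24700+0.77309) = 0.24214.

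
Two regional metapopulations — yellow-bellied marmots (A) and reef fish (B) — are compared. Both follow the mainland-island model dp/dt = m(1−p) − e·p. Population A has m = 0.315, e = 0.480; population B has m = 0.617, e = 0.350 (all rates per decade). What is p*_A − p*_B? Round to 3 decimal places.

A: p*_A = m/(m+e) = 0.315/0.7950 = 0.3962.
B: p*_B = 0.617/0.9670 = 0.6381.
p*_A − p*_B = 0.3962 − 0.6381 = -0.2418.

-0.242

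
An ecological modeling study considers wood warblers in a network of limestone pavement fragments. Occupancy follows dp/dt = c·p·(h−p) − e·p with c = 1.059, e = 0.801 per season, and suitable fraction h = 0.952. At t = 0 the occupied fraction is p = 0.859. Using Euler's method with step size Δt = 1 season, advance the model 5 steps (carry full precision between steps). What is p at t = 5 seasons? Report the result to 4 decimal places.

Update rule: p ← p + [c·p·(h−p) − e·p]·Δt with Δt = 1.
step 1: Δp = -0.60346, p = 0.25554
step 2: Δp = -0.01621, p = 0.23933
step 3: Δp = -0.01108, p = 0.22825
step 4: Δp = -0.00789, p = 0.22037
step 5: Δp = -0.00577, p = 0.21459

0.2146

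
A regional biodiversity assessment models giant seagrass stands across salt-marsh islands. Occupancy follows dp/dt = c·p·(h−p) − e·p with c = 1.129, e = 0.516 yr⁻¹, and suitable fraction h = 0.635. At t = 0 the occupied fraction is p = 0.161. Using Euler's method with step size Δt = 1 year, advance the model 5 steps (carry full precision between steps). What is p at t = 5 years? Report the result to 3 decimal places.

Update rule: p ← p + [c·p·(h−p) − e·p]·Δt with Δt = 1.
step 1: Δp = +0.00308, p = 0.16408
step 2: Δp = +0.00257, p = 0.16665
step 3: Δp = +0.00213, p = 0.16878
step 4: Δp = +0.00175, p = 0.17053
step 5: Δp = +0.00143, p = 0.17196

0.172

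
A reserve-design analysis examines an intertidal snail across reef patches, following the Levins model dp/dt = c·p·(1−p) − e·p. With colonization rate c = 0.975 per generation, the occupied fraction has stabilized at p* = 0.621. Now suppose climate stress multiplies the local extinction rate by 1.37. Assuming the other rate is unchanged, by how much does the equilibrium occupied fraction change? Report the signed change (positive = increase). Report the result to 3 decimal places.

-0.140

Balance c(1−p*) = e gives e = 0.975×(1 − 0.62100) = 0.36952.
New p* = 1 − e/c = 1 − 0.50624/0.97500 = 0.48078.
Δp* = 0.48078 − 0.62100 = -0.14022.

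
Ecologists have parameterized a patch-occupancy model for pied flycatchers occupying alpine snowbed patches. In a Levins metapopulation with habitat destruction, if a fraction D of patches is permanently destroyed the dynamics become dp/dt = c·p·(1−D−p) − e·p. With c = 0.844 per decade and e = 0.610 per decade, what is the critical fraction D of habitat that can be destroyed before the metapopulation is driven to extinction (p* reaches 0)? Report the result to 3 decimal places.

The nontrivial equilibrium is p* = (1−D) − e/c; extinction occurs when this hits zero.
So D_crit = 1 − e/c = 1 − 0.610/0.844 = 1 − 0.7227 = 0.2773.
Note this equals the original equilibrium occupancy — the Levins extinction-debt result.

0.277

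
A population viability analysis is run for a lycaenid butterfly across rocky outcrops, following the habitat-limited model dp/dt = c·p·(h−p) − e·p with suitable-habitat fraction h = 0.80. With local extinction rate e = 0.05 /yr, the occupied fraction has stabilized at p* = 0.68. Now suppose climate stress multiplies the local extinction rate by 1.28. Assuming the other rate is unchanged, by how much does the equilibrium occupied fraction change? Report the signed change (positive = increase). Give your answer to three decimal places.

Balance c(h−p*) = e gives c = e/(0.8 − 0.68000) = 0.05/0.12000 = 0.41667.
New p* = 0.8 − e/c = 0.8 − 0.06400/0.41667 = 0.64640.
Δp* = 0.64640 − 0.68000 = -0.03360.

-0.034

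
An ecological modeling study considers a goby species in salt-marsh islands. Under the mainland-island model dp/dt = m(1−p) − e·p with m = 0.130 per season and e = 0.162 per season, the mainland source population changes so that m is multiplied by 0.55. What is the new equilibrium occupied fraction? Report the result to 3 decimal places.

Before: p* = 0.130/(0.130+0.162) = 0.4452.
After: m = 0.0715, e = 0.162; p* = 0.0715/0.2335 = 0.3062.

0.306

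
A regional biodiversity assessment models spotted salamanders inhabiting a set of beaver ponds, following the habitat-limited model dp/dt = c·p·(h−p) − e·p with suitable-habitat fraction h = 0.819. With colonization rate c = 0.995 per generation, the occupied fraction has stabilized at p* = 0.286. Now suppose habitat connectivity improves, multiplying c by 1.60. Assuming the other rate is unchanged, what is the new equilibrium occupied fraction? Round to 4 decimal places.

Balance c(h−p*) = e gives e = 0.995×(0.819 − 0.28600) = 0.53033.
New p* = 0.819 − e/c = 0.819 − 0.53033/1.59200 = 0.48588.

0.4859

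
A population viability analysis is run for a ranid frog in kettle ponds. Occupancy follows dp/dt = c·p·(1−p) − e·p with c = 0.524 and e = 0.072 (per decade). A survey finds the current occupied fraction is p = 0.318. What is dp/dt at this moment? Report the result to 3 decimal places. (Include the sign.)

Colonization term: c·p·(1−p) = 0.524×0.318×0.6820 = 0.11364.
Extinction term: e·p = 0.02290.
dp/dt = 0.11364 − 0.02290 = 0.09075.

0.091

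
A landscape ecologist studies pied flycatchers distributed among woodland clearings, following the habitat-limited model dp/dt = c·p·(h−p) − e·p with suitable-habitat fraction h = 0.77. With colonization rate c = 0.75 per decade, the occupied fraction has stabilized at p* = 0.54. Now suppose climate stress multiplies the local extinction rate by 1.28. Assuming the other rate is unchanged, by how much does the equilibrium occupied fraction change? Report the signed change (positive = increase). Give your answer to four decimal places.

Balance c(h−p*) = e gives e = 0.75×(0.77 − 0.54000) = 0.17250.
New p* = 0.77 − e/c = 0.77 − 0.22080/0.75000 = 0.47560.
Δp* = 0.47560 − 0.54000 = -0.06440.

-0.0644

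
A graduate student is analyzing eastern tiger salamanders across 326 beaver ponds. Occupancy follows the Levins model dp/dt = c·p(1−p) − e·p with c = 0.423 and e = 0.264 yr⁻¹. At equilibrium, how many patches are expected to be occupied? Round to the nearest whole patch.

p* = 1 − e/c = 1 − 0.264/0.423 = 0.3759.
Expected occupied patches = N × p* = 326 × 0.3759 = 122.54 ≈ 123.

123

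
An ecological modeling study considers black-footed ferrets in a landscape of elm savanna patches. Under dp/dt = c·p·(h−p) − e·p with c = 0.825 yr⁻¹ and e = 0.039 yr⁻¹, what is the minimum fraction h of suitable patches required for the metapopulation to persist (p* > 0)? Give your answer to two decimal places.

0.05

p* = h − e/c is positive only when h > e/c.
h_min = e/c = 0.039/0.825 = 0.0473.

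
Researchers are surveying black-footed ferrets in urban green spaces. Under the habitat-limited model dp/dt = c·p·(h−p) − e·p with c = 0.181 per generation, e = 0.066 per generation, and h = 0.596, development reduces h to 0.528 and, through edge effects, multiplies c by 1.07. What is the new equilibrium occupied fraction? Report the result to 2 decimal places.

Before: p* = h − e/c = 0.596 − 0.066/0.181 = 0.596 − 0.3646 = 0.2314.
After: c = 0.19367, e = 0.066, h = 0.528; p* = 0.528 − 0.066/0.19367 = 0.1872.

0.19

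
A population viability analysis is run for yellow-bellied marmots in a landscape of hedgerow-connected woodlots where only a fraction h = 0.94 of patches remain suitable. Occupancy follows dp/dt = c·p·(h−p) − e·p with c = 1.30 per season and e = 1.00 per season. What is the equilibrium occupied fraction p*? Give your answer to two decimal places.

0.17

Setting dp/dt = 0 and dividing by p* gives c·(h−p*) = e.
So p* = h − e/c = 0.94 − 1.00/1.30 = 0.94 − 0.7692 = 0.1708.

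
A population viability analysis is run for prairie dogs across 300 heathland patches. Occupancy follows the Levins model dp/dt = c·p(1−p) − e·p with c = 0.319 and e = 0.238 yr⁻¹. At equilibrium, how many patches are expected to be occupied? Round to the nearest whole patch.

76

p* = 1 − e/c = 1 − 0.238/0.319 = 0.2539.
Expected occupied patches = N × p* = 300 × 0.2539 = 76.18 ≈ 76.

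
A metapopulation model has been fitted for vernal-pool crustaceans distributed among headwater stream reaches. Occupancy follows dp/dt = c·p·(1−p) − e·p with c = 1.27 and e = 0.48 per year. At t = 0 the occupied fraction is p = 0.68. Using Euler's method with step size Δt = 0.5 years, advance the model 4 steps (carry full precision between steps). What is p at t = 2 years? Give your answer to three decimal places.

0.629

Update rule: p ← p + [c·p·(1−p) − e·p]·Δt with Δt = 0.5.
p: 0.68000 → 0.65498  (Δp = -0.02502)
p: 0.65498 → 0.64128  (Δp = -0.01370)
p: 0.64128 → 0.63345  (Δp = -0.00783)
p: 0.63345 → 0.62886  (Δp = -0.00459)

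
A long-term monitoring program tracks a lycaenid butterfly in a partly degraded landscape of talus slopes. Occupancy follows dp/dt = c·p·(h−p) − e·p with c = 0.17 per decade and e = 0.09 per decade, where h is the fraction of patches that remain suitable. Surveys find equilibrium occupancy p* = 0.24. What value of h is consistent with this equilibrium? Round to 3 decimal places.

At equilibrium c(h−p*) = e, so h = p* + e/c.
h = 0.24 + 0.09/0.17 = 0.24 + 0.5294 = 0.7694.

0.769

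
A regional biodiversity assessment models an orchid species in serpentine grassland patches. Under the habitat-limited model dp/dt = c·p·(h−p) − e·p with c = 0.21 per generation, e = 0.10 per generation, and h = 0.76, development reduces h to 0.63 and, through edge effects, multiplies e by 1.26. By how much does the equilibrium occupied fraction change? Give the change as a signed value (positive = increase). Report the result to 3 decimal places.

-0.254

Before: p* = h − e/c = 0.76 − 0.10/0.21 = 0.76 − 0.4762 = 0.2838.
After: c = 0.21, e = 0.126, h = 0.63; p* = 0.63 − 0.126/0.21 = 0.0300.
Δp* = 0.0300 − 0.2838 = -0.2538.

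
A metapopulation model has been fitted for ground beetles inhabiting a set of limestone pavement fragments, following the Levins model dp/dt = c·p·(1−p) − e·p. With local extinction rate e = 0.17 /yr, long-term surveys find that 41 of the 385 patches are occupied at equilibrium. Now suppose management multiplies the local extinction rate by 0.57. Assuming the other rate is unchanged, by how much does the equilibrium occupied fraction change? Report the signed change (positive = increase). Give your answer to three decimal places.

0.384

Observed p* = 41/385 = 0.10649.
Balance c(1−p*) = e gives c = e/(1 − 0.10649) = 0.17/0.89351 = 0.19026.
New p* = 1 − e/c = 1 − 0.09690/0.19026 = 0.49070.
Δp* = 0.49070 − 0.10649 = +0.38421.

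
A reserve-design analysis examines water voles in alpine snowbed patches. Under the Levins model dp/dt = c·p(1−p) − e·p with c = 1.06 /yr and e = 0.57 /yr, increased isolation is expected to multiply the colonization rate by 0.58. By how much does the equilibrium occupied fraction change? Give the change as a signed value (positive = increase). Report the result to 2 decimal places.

Before: p* = 1 − 0.57/1.06 = 0.4623.
After the change, c = 0.6148, e = 0.57, so p* = 1 − 0.57/0.6148 = 0.0729.
Δp* = 0.0729 − 0.4623 = -0.3894.

-0.39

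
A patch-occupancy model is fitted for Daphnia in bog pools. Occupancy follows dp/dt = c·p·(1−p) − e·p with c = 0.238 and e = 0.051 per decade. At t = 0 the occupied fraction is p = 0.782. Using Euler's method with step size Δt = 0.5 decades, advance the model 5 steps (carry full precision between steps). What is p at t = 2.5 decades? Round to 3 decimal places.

Update rule: p ← p + [c·p·(1−p) − e·p]·Δt with Δt = 0.5.
p: 0.78200 → 0.78235  (Δp = +0.00035)
p: 0.78235 → 0.78266  (Δp = +0.00031)
p: 0.78266 → 0.78294  (Δp = +0.00028)
p: 0.78294 → 0.78320  (Δp = +0.00026)
p: 0.78320 → 0.78344  (Δp = +0.00023)

0.783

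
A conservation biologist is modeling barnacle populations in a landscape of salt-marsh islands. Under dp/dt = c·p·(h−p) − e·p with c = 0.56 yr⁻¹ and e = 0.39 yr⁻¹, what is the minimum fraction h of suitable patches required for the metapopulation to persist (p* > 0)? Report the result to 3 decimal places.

p* = h − e/c is positive only when h > e/c.
h_min = e/c = 0.39/0.56 = 0.6964.

0.696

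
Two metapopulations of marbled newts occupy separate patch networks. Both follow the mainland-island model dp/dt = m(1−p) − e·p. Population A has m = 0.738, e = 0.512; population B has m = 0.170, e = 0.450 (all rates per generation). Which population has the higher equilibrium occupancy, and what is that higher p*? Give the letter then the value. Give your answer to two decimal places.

A: p*_A = m/(m+e) = 0.738/1.2500 = 0.5904.
B: p*_B = 0.170/0.6200 = 0.2742.
A is higher at 0.5904.

A, 0.59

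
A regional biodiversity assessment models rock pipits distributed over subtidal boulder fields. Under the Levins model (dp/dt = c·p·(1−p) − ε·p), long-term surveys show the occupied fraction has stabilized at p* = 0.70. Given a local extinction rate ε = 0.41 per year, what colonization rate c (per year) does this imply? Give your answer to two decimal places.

At equilibrium c(1−p*) = ε, so c = ε/(1−p*).
c = 0.41/(1 − 0.70) = 0.41/0.3000 = 1.3667.

1.37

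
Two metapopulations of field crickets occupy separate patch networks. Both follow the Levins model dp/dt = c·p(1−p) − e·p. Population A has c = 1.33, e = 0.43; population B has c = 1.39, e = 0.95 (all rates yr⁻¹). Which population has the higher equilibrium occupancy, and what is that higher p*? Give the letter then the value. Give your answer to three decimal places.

A, 0.677

A: p*_A = 1 − 0.43/1.33 = 0.6767.
B: p*_B = 1 − 0.95/1.39 = 0.3165.
A is higher at 0.6767.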